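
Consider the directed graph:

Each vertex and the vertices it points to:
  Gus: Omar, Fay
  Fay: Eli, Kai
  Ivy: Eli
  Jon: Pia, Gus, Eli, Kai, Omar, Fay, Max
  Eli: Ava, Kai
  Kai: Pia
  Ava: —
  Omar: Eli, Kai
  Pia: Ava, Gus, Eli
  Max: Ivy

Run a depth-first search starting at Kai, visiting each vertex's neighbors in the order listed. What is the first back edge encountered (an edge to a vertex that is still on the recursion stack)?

DFS from Kai (visiting each vertex's neighbors in the order listed); mark gray on enter, black on exit:
Kai gray
  Pia gray
    Ava gray
    Ava black
    Gus gray
      Omar gray
        Eli gray
          Eli→Ava: Ava black — skip
          Eli→Kai: Kai is gray → back edge
First back edge: Eli → Kai.

Eli→Kai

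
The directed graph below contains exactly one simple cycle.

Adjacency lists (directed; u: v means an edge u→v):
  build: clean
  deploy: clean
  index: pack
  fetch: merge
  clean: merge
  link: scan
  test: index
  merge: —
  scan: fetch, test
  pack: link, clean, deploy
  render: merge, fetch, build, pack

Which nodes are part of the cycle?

link, pack, scan, test, index

DFS with gray/black marking from pack:
pack gray
  link gray
    scan gray
      fetch gray
        merge gray
        merge black
      fetch black
      test gray
        index gray
          index→pack: pack is gray → back edge
Back edge closes the cycle pack → link → scan → test → index → pack; its vertices are {link, pack, scan, test, index}.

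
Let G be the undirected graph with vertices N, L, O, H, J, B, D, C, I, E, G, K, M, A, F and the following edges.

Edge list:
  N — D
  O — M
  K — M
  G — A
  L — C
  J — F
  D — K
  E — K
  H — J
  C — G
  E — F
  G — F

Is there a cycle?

DFS, tracking each vertex's parent; an edge to a visited non-parent vertex closes a cycle.
Start from L:
visit L (parent –)
  visit C (parent L)
    visit G (parent C)
      G–C: parent, skip
      visit F (parent G)
        visit J (parent F)
          visit H (parent J)
            H–J: parent, skip
          J–F: parent, skip
        visit E (parent F)
          visit K (parent E)
            visit D (parent K)
              D–K: parent, skip
              visit N (parent D)
                N–D: parent, skip
            K–E: parent, skip
            visit M (parent K)
              visit O (parent M)
                O–M: parent, skip
              M–K: parent, skip
          E–F: parent, skip
        F–G: parent, skip
      visit A (parent G)
        A–G: parent, skip
    C–L: parent, skip
visit B (parent –)
visit I (parent –)
No non-parent visited neighbor found — the graph is a forest.

No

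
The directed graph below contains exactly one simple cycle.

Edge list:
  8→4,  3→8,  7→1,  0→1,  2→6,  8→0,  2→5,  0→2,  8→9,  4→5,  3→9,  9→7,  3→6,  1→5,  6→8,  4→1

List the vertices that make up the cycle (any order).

DFS with gray/black marking from 8:
8 gray
  9 gray
    7 gray
      1 gray
        5 gray
        5 black
      1 black
    7 black
  9 black
  0 gray
    2 gray
      6 gray
        6→8: 8 is gray → back edge
Back edge closes the cycle 8 → 0 → 2 → 6 → 8; its vertices are {0, 2, 6, 8}.

0, 2, 6, 8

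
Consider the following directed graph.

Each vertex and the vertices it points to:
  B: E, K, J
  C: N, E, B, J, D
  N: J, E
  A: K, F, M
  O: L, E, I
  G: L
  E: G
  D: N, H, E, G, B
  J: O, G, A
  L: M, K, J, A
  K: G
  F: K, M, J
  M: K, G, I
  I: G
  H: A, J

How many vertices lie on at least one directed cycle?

A vertex is on a directed cycle iff it belongs to a strongly connected component of size ≥ 2 (or has a self-loop).
The vertices on cycles are {A, E, F, G, I, J, K, L, M, O} — 10 in total.

10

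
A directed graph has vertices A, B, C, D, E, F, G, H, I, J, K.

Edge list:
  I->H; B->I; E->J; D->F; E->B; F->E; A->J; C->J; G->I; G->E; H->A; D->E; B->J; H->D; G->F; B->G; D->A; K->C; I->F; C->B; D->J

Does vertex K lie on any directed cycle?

K lies on a cycle iff there is a path from K back to itself.
Exploring from K, it never reaches itself; equivalently, its strongly connected component is a singleton.

No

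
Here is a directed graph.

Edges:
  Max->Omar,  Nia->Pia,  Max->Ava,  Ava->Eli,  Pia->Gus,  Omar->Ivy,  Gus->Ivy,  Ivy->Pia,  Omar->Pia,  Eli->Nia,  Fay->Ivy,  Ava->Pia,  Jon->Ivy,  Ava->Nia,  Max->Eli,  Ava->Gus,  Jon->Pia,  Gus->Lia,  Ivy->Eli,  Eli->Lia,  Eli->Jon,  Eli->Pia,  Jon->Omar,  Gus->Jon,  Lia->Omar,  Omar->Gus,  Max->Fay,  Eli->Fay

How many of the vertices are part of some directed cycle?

A vertex is on a directed cycle iff it belongs to a strongly connected component of size ≥ 2 (or has a self-loop).
The vertices on cycles are {Eli, Fay, Gus, Ivy, Jon, Lia, Nia, Pia, Omar} — 9 in total.

9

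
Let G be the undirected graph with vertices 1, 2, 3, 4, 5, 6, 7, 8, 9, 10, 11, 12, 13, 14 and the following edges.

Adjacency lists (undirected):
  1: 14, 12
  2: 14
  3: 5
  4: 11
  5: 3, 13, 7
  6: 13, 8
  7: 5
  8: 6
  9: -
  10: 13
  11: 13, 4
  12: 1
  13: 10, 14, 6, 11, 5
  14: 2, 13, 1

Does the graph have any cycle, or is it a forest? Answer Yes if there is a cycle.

DFS, tracking each vertex's parent; an edge to a visited non-parent vertex closes a cycle.
Start from 12:
visit 12 (parent –)
  visit 1 (parent 12)
    visit 14 (parent 1)
      visit 2 (parent 14)
        2–14: parent, skip
      visit 13 (parent 14)
        visit 10 (parent 13)
          10–13: parent, skip
        13–14: parent, skip
        visit 6 (parent 13)
          6–13: parent, skip
          visit 8 (parent 6)
            8–6: parent, skip
        visit 11 (parent 13)
          11–13: parent, skip
          visit 4 (parent 11)
            4–11: parent, skip
        visit 5 (parent 13)
          visit 3 (parent 5)
            3–5: parent, skip
          5–13: parent, skip
          visit 7 (parent 5)
            7–5: parent, skip
      14–1: parent, skip
    1–12: parent, skip
visit 9 (parent –)
No non-parent visited neighbor found — the graph is a forest.

No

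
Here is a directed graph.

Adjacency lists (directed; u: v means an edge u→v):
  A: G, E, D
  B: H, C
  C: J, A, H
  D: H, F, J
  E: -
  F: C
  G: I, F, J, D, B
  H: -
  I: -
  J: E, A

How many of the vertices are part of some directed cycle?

7

A vertex is on a directed cycle iff it belongs to a strongly connected component of size ≥ 2 (or has a self-loop).
The vertices on cycles are {A, B, C, D, F, G, J} — 7 in total.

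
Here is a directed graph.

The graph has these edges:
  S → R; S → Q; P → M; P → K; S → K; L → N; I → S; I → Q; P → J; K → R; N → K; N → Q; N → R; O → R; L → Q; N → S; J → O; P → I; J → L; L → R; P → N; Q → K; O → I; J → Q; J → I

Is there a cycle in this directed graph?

DFS with white/gray/black marking, starting from N:
N gray
  Q gray
    K gray
      R gray
      R black
    K black
  Q black
  S gray
    S→Q: Q black — skip
    S→R: R black — skip
    S→K: K black — skip
  S black
  N→R: R black — skip
  N→K: K black — skip
N black
I gray
  I→Q: Q black — skip
  I→S: S black — skip
I black
J gray
  J→I: I black — skip
  L gray
    L→N: N black — skip
    L→Q: Q black — skip
    L→R: R black — skip
  L black
  J→Q: Q black — skip
  O gray
    O→R: R black — skip
    O→I: I black — skip
  O black
J black
M gray
M black
P gray
  P→I: I black — skip
  P→K: K black — skip
  P→N: N black — skip
  P→M: M black — skip
  P→J: J black — skip
P black
Every edge goes to a white or black vertex — no back edge, so the graph is acyclic.

No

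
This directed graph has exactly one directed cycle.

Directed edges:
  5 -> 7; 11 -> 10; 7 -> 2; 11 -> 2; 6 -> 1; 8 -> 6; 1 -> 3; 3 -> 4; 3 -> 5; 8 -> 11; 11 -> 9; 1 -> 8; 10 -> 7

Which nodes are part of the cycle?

DFS with gray/black marking from 1:
1 gray
  8 gray
    11 gray
      9 gray
      9 black
      10 gray
        7 gray
          2 gray
          2 black
        7 black
      10 black
      11→2: 2 black — skip
    11 black
    6 gray
      6→1: 1 is gray → back edge
Back edge closes the cycle 1 → 8 → 6 → 1; its vertices are {1, 6, 8}.

1, 6, 8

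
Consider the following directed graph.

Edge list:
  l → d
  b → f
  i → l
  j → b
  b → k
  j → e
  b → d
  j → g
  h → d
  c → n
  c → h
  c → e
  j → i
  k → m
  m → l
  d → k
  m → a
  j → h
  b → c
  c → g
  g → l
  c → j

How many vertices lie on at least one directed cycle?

A vertex is on a directed cycle iff it belongs to a strongly connected component of size ≥ 2 (or has a self-loop).
The vertices on cycles are {b, c, d, j, k, l, m} — 7 in total.

7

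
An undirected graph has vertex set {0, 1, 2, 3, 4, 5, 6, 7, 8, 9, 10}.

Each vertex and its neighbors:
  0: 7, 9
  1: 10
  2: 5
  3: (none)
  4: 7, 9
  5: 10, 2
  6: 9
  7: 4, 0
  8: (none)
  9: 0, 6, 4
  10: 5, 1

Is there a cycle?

DFS, tracking each vertex's parent; an edge to a visited non-parent vertex closes a cycle.
Start from 3:
visit 3 (parent –)
visit 0 (parent –)
  visit 7 (parent 0)
    visit 4 (parent 7)
      4–7: parent, skip
      visit 9 (parent 4)
        9–0: 0 visited and ≠ parent → cycle
Cycle: 0 – 7 – 4 – 9 – 0.

Yes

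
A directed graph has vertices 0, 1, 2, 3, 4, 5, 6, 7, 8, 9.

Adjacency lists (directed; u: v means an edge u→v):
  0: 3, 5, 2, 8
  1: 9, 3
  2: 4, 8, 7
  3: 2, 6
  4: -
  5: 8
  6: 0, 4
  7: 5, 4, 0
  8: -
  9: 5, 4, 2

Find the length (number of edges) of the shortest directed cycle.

For each vertex v, BFS finds the shortest path from v back to v.
The shortest such closed walk is 3 → 6 → 0 → 3, length 3.

3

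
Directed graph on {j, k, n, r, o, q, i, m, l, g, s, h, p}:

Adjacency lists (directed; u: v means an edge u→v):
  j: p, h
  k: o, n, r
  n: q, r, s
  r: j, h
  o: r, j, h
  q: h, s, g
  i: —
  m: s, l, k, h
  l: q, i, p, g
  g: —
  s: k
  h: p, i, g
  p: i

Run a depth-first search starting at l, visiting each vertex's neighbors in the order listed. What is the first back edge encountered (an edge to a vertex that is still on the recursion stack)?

n→q

DFS from l (visiting each vertex's neighbors in the order listed); mark gray on enter, black on exit:
l gray
  q gray
    h gray
      p gray
        i gray
        i black
      p black
      h→i: i black — skip
      g gray
      g black
    h black
    s gray
      k gray
        o gray
          r gray
            j gray
              j→p: p black — skip
              j→h: h black — skip
            j black
            r→h: h black — skip
          r black
          o→j: j black — skip
          o→h: h black — skip
        o black
        n gray
          n→q: q is gray → back edge
First back edge: n → q.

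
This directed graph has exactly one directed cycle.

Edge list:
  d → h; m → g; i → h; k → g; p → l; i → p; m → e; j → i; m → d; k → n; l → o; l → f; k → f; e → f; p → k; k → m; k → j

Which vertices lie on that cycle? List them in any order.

i, j, k, p

DFS with gray/black marking from p:
p gray
  k gray
    j gray
      i gray
        i→p: p is gray → back edge
Back edge closes the cycle p → k → j → i → p; its vertices are {i, j, k, p}.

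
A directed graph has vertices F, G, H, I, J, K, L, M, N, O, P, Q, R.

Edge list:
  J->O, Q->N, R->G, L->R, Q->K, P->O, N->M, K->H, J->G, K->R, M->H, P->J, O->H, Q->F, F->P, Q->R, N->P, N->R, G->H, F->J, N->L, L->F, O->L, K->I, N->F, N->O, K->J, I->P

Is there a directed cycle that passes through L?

Yes

L is on a cycle iff L can reach itself via ≥1 edge.
L → F → J → O → L — yes.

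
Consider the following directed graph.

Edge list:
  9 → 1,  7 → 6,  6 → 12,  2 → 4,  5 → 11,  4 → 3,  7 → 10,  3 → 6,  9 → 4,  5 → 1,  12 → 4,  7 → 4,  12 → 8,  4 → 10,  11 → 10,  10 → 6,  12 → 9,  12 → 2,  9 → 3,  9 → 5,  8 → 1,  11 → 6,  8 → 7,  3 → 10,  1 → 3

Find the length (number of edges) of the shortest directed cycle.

4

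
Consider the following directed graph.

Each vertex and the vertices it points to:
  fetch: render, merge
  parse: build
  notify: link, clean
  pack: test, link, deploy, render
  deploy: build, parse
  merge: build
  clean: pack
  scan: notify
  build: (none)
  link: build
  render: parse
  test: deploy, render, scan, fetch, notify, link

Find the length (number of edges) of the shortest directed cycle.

4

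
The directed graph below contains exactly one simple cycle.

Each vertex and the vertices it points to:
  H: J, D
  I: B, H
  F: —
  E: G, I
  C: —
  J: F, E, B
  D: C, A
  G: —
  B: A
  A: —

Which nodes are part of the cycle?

DFS with gray/black marking from J:
J gray
  F gray
  F black
  E gray
    G gray
    G black
    I gray
      B gray
        A gray
        A black
      B black
      H gray
        H→J: J is gray → back edge
Back edge closes the cycle J → E → I → H → J; its vertices are {E, H, I, J}.

E, H, I, J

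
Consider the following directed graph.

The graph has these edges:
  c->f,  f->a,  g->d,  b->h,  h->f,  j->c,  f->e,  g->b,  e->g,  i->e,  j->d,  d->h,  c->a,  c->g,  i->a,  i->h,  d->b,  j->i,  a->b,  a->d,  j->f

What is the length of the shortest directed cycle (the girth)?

For each vertex v, BFS finds the shortest path from v back to v.
The shortest such closed walk is h → f → a → d → h, length 4.

4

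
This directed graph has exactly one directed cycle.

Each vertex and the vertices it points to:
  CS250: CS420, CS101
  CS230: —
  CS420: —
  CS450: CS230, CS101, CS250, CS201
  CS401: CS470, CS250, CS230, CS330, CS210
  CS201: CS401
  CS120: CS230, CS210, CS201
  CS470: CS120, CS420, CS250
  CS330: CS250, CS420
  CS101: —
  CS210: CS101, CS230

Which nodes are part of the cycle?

DFS with gray/black marking from CS201:
CS201 gray
  CS401 gray
    CS470 gray
      CS120 gray
        CS230 gray
        CS230 black
        CS210 gray
          CS101 gray
          CS101 black
          CS210→CS230: CS230 black — skip
        CS210 black
        CS120→CS201: CS201 is gray → back edge
Back edge closes the cycle CS201 → CS401 → CS470 → CS120 → CS201; its vertices are {CS120, CS201, CS401, CS470}.

CS120, CS201, CS401, CS470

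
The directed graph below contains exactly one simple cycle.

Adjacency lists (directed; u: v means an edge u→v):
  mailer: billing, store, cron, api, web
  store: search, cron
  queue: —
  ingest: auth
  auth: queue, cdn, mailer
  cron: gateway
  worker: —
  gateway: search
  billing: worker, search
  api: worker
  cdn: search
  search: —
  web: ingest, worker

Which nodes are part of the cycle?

web, auth, ingest, mailer

DFS with gray/black marking from mailer:
mailer gray
  billing gray
    worker gray
    worker black
    search gray
    search black
  billing black
  store gray
    store→search: search black — skip
    cron gray
      gateway gray
        gateway→search: search black — skip
      gateway black
    cron black
  store black
  mailer→cron: cron black — skip
  api gray
    api→worker: worker black — skip
  api black
  web gray
    ingest gray
      auth gray
        queue gray
        queue black
        cdn gray
          cdn→search: search black — skip
        cdn black
        auth→mailer: mailer is gray → back edge
Back edge closes the cycle mailer → web → ingest → auth → mailer; its vertices are {web, auth, ingest, mailer}.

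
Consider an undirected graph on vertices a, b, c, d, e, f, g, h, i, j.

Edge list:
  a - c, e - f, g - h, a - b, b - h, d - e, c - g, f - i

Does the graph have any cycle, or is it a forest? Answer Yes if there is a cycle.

Yes

DFS, tracking each vertex's parent; an edge to a visited non-parent vertex closes a cycle.
Start from g:
visit g (parent –)
  visit h (parent g)
    h–g: parent, skip
    visit b (parent h)
      b–h: parent, skip
      visit a (parent b)
        visit c (parent a)
          c–g: g visited and ≠ parent → cycle
Cycle: g – h – b – a – c – g.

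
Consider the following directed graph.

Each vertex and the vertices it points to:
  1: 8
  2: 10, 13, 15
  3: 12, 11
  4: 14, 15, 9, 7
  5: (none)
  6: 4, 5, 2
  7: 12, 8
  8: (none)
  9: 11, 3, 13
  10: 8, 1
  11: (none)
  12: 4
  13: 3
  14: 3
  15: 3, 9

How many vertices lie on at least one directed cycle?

A vertex is on a directed cycle iff it belongs to a strongly connected component of size ≥ 2 (or has a self-loop).
The vertices on cycles are {3, 4, 7, 9, 12, 13, 14, 15} — 8 in total.

8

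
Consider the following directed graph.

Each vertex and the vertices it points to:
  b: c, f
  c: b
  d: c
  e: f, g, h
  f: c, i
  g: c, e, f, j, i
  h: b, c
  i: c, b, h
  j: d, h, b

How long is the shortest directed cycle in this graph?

2

For each vertex v, BFS finds the shortest path from v back to v.
The shortest such closed walk is e → g → e, length 2.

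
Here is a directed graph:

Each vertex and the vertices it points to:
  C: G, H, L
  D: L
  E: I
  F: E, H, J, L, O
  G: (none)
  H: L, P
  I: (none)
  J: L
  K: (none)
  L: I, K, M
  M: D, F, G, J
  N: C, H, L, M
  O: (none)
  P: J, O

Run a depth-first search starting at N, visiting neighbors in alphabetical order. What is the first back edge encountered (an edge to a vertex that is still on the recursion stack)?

D->L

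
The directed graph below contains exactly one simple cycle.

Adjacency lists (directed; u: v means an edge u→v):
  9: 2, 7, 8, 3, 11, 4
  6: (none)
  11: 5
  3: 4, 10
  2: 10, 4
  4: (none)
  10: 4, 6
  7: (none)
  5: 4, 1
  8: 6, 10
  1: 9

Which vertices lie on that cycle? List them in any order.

1, 5, 9, 11

DFS with gray/black marking from 9:
9 gray
  2 gray
    10 gray
      4 gray
      4 black
      6 gray
      6 black
    10 black
    2→4: 4 black — skip
  2 black
  7 gray
  7 black
  8 gray
    8→6: 6 black — skip
    8→10: 10 black — skip
  8 black
  3 gray
    3→4: 4 black — skip
    3→10: 10 black — skip
  3 black
  11 gray
    5 gray
      5→4: 4 black — skip
      1 gray
        1→9: 9 is gray → back edge
Back edge closes the cycle 9 → 11 → 5 → 1 → 9; its vertices are {1, 5, 9, 11}.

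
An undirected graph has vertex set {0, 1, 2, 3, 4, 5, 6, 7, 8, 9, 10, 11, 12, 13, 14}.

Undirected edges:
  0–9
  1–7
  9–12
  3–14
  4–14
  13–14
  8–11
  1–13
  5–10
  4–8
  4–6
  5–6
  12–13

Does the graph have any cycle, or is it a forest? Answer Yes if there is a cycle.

No

DFS, tracking each vertex's parent; an edge to a visited non-parent vertex closes a cycle.
Start from 6:
visit 6 (parent –)
  visit 4 (parent 6)
    visit 8 (parent 4)
      8–4: parent, skip
      visit 11 (parent 8)
        11–8: parent, skip
    4–6: parent, skip
    visit 14 (parent 4)
      14–4: parent, skip
      visit 3 (parent 14)
        3–14: parent, skip
      visit 13 (parent 14)
        visit 12 (parent 13)
          visit 9 (parent 12)
            visit 0 (parent 9)
              0–9: parent, skip
            9–12: parent, skip
          12–13: parent, skip
        visit 1 (parent 13)
          visit 7 (parent 1)
            7–1: parent, skip
          1–13: parent, skip
        13–14: parent, skip
  visit 5 (parent 6)
    visit 10 (parent 5)
      10–5: parent, skip
    5–6: parent, skip
visit 2 (parent –)
No non-parent visited neighbor found — the graph is a forest.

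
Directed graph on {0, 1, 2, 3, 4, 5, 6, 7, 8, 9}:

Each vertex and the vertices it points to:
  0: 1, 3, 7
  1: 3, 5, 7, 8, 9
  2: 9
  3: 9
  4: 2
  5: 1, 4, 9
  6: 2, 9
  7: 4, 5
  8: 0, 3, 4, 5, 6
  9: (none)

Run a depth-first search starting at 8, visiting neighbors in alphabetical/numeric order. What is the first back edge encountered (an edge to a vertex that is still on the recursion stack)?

DFS from 8 (visiting neighbors in alphabetical/numeric order); mark gray on enter, black on exit:
8 gray
  0 gray
    1 gray
      3 gray
        9 gray
        9 black
      3 black
      5 gray
        5→1: 1 is gray → back edge
First back edge: 5 → 1.

5→1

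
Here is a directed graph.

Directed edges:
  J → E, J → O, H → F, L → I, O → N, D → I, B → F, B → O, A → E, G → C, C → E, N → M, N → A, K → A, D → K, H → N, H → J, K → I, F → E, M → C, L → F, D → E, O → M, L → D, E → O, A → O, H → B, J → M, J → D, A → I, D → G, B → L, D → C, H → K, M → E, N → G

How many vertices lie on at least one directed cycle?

A vertex is on a directed cycle iff it belongs to a strongly connected component of size ≥ 2 (or has a self-loop).
The vertices on cycles are {A, C, E, G, M, N, O} — 7 in total.

7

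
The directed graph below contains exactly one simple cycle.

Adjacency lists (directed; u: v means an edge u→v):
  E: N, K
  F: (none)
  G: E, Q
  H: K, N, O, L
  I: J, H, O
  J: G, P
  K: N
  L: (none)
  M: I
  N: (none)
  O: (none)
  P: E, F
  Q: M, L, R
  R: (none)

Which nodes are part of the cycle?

DFS with gray/black marking from I:
I gray
  J gray
    G gray
      E gray
        N gray
        N black
        K gray
          K→N: N black — skip
        K black
      E black
      Q gray
        M gray
          M→I: I is gray → back edge
Back edge closes the cycle I → J → G → Q → M → I; its vertices are {G, I, J, M, Q}.

G, I, J, M, Q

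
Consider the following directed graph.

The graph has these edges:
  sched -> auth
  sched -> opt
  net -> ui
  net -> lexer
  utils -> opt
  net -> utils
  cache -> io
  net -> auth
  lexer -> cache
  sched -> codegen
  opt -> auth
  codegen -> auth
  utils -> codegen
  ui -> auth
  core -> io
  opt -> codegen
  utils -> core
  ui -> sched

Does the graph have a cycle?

No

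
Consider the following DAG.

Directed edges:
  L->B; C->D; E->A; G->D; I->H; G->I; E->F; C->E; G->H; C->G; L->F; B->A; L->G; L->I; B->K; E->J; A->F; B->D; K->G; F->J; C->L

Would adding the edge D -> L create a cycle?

Adding D→L creates a cycle iff L can already reach D.
Path from L: L → B → D.
So L → … → D → L is a cycle.

Yes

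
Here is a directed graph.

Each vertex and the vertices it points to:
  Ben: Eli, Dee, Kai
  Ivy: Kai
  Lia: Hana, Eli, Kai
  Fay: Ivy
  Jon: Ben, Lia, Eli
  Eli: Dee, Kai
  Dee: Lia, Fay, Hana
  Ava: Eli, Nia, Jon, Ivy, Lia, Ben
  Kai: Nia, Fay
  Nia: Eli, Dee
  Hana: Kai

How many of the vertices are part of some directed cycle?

A vertex is on a directed cycle iff it belongs to a strongly connected component of size ≥ 2 (or has a self-loop).
The vertices on cycles are {Dee, Eli, Fay, Ivy, Kai, Lia, Nia, Hana} — 8 in total.

8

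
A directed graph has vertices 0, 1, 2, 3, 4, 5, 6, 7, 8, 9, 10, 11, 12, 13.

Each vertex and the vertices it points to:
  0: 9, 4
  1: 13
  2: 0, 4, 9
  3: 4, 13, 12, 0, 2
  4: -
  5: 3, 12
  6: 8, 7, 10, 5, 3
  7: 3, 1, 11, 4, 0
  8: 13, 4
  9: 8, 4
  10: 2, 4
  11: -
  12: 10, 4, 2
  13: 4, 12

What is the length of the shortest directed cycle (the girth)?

5

For each vertex v, BFS finds the shortest path from v back to v.
The shortest such closed walk is 13 → 12 → 2 → 9 → 8 → 13, length 5.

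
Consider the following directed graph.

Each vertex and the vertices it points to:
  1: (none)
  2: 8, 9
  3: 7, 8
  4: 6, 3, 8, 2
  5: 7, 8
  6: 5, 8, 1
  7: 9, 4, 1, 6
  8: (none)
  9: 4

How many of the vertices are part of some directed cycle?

7

A vertex is on a directed cycle iff it belongs to a strongly connected component of size ≥ 2 (or has a self-loop).
The vertices on cycles are {2, 3, 4, 5, 6, 7, 9} — 7 in total.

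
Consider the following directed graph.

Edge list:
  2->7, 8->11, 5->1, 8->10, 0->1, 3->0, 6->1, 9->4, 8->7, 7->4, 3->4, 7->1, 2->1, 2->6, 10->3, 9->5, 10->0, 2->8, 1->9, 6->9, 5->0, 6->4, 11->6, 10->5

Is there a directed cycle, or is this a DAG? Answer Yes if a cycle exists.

Yes

DFS with white/gray/black marking, starting from 2:
2 gray
  1 gray
    9 gray
      4 gray
      4 black
      5 gray
        5→1: 1 is gray → back edge
Back edge found, so a cycle exists: 1 → 9 → 5 → 1.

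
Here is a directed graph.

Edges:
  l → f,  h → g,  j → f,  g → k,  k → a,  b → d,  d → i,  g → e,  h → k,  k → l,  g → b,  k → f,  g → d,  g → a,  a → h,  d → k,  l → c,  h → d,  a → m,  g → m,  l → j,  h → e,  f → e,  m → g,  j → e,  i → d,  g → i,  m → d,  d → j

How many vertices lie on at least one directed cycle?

8

A vertex is on a directed cycle iff it belongs to a strongly connected component of size ≥ 2 (or has a self-loop).
The vertices on cycles are {a, b, d, g, h, i, k, m} — 8 in total.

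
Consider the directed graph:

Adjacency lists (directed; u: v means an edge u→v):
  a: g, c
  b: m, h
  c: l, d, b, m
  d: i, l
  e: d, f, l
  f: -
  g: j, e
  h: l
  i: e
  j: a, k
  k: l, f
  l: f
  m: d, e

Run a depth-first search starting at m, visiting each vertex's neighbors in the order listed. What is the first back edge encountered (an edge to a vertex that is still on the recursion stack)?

e→d

DFS from m (visiting each vertex's neighbors in the order listed); mark gray on enter, black on exit:
m gray
  d gray
    i gray
      e gray
        e→d: d is gray → back edge
First back edge: e → d.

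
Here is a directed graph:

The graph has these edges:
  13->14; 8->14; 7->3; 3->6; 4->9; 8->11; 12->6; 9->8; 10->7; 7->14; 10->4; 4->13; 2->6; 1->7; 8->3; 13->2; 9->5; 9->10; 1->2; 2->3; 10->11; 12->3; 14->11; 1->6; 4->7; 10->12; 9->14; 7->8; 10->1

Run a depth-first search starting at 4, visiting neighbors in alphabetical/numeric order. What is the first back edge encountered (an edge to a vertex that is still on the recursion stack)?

DFS from 4 (visiting neighbors in alphabetical/numeric order); mark gray on enter, black on exit:
4 gray
  7 gray
    3 gray
      6 gray
      6 black
    3 black
    8 gray
      8→3: 3 black — skip
      11 gray
      11 black
      14 gray
        14→11: 11 black — skip
      14 black
    8 black
    7→14: 14 black — skip
  7 black
  9 gray
    5 gray
    5 black
    9→8: 8 black — skip
    10 gray
      1 gray
        2 gray
          2→3: 3 black — skip
          2→6: 6 black — skip
        2 black
        1→6: 6 black — skip
        1→7: 7 black — skip
      1 black
      10→4: 4 is gray → back edge
First back edge: 10 → 4.

10→4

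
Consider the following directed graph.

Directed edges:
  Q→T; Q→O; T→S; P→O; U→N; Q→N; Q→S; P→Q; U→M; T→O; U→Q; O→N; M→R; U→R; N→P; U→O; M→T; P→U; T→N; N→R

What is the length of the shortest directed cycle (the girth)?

3

For each vertex v, BFS finds the shortest path from v back to v.
The shortest such closed walk is P → U → N → P, length 3.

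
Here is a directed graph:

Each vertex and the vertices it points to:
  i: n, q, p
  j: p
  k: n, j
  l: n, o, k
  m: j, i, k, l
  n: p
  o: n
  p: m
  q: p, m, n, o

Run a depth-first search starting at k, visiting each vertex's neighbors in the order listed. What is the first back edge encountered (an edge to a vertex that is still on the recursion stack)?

DFS from k (visiting each vertex's neighbors in the order listed); mark gray on enter, black on exit:
k gray
  n gray
    p gray
      m gray
        j gray
          j→p: p is gray → back edge
First back edge: j → p.

j->p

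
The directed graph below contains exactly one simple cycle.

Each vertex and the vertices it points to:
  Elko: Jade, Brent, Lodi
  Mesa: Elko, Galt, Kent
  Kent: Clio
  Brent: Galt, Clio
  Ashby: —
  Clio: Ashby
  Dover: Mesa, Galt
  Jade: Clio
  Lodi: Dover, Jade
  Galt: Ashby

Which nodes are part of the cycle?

DFS with gray/black marking from Mesa:
Mesa gray
  Elko gray
    Jade gray
      Clio gray
        Ashby gray
        Ashby black
      Clio black
    Jade black
    Brent gray
      Galt gray
        Galt→Ashby: Ashby black — skip
      Galt black
      Brent→Clio: Clio black — skip
    Brent black
    Lodi gray
      Dover gray
        Dover→Mesa: Mesa is gray → back edge
Back edge closes the cycle Mesa → Elko → Lodi → Dover → Mesa; its vertices are {Elko, Lodi, Mesa, Dover}.

Elko, Lodi, Mesa, Dover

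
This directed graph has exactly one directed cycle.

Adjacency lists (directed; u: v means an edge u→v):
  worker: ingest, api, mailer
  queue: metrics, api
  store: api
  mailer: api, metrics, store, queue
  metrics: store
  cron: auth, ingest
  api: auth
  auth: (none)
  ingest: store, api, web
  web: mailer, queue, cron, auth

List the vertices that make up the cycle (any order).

web, cron, ingest

DFS with gray/black marking from ingest:
ingest gray
  store gray
    api gray
      auth gray
      auth black
    api black
  store black
  ingest→api: api black — skip
  web gray
    mailer gray
      mailer→api: api black — skip
      metrics gray
        metrics→store: store black — skip
      metrics black
      mailer→store: store black — skip
      queue gray
        queue→metrics: metrics black — skip
        queue→api: api black — skip
      queue black
    mailer black
    web→queue: queue black — skip
    cron gray
      cron→auth: auth black — skip
      cron→ingest: ingest is gray → back edge
Back edge closes the cycle ingest → web → cron → ingest; its vertices are {web, cron, ingest}.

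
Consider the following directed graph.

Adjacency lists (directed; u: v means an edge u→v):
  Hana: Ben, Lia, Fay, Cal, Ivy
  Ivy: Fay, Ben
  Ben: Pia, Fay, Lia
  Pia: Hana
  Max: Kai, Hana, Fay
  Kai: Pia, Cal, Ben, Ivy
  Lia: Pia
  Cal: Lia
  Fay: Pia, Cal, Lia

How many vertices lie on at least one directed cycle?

A vertex is on a directed cycle iff it belongs to a strongly connected component of size ≥ 2 (or has a self-loop).
The vertices on cycles are {Ben, Cal, Fay, Ivy, Lia, Pia, Hana} — 7 in total.

7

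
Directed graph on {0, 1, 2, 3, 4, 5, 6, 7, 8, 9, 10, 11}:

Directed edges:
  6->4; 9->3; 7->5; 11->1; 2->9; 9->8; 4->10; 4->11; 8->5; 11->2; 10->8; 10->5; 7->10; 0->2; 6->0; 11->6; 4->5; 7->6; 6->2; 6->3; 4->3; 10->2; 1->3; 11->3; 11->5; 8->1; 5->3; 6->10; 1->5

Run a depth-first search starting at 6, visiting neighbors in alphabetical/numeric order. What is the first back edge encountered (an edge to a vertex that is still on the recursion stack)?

11→6

DFS from 6 (visiting neighbors in alphabetical/numeric order); mark gray on enter, black on exit:
6 gray
  0 gray
    2 gray
      9 gray
        3 gray
        3 black
        8 gray
          1 gray
            1→3: 3 black — skip
            5 gray
              5→3: 3 black — skip
            5 black
          1 black
          8→5: 5 black — skip
        8 black
      9 black
    2 black
  0 black
  6→2: 2 black — skip
  6→3: 3 black — skip
  4 gray
    4→3: 3 black — skip
    4→5: 5 black — skip
    10 gray
      10→2: 2 black — skip
      10→5: 5 black — skip
      10→8: 8 black — skip
    10 black
    11 gray
      11→1: 1 black — skip
      11→2: 2 black — skip
      11→3: 3 black — skip
      11→5: 5 black — skip
      11→6: 6 is gray → back edge
First back edge: 11 → 6.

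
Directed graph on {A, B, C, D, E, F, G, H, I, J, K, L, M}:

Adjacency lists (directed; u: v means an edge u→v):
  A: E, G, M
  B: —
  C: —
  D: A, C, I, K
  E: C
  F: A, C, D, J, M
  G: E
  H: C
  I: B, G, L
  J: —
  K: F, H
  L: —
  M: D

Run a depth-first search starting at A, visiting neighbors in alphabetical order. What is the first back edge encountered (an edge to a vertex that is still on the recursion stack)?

DFS from A (visiting neighbors in alphabetical order); mark gray on enter, black on exit:
A gray
  E gray
    C gray
    C black
  E black
  G gray
    G→E: E black — skip
  G black
  M gray
    D gray
      D→A: A is gray → back edge
First back edge: D → A.

D→A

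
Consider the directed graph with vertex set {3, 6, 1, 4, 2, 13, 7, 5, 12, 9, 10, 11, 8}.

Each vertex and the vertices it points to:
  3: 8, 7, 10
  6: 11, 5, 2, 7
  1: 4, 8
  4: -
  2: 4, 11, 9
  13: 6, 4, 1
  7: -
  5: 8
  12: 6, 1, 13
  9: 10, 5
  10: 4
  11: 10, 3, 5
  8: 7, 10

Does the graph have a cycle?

No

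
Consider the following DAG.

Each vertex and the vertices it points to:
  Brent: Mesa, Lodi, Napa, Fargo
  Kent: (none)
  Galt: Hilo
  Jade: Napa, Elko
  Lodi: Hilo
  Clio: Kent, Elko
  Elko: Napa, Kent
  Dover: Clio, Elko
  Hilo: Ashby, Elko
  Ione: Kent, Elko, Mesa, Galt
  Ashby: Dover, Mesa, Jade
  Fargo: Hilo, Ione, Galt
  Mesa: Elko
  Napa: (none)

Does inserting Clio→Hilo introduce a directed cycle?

Yes

Adding Clio→Hilo creates a cycle iff Hilo can already reach Clio.
Path from Hilo: Hilo → Ashby → Dover → Clio.
So Hilo → … → Clio → Hilo is a cycle.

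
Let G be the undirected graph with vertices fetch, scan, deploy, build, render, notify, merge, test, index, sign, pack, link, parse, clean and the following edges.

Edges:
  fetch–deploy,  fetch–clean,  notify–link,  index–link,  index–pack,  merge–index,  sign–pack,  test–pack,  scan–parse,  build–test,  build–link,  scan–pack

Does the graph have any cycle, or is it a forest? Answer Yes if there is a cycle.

DFS, tracking each vertex's parent; an edge to a visited non-parent vertex closes a cycle.
Start from notify:
visit notify (parent –)
  visit link (parent notify)
    link–notify: parent, skip
    visit build (parent link)
      build–link: parent, skip
      visit test (parent build)
        visit pack (parent test)
          visit scan (parent pack)
            visit parse (parent scan)
              parse–scan: parent, skip
            scan–pack: parent, skip
          visit index (parent pack)
            visit merge (parent index)
              merge–index: parent, skip
            index–link: link visited and ≠ parent → cycle
Cycle: link – build – test – pack – index – link.

Yes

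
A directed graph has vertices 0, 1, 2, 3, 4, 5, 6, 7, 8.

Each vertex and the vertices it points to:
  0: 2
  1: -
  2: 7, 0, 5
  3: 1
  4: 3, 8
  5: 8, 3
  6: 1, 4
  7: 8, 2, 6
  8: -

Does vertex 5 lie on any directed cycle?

No

5 lies on a cycle iff there is a path from 5 back to itself.
Exploring from 5, it never reaches itself; equivalently, its strongly connected component is a singleton.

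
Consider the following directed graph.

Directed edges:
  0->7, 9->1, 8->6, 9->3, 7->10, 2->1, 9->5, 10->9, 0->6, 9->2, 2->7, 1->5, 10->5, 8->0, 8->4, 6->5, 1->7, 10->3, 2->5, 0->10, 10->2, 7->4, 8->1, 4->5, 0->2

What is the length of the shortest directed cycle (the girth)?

3

For each vertex v, BFS finds the shortest path from v back to v.
The shortest such closed walk is 7 → 10 → 2 → 7, length 3.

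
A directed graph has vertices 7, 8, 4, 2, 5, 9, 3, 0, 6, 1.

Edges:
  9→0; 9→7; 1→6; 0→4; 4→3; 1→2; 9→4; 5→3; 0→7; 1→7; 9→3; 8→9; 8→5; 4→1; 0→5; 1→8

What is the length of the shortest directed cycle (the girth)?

4

For each vertex v, BFS finds the shortest path from v back to v.
The shortest such closed walk is 4 → 1 → 8 → 9 → 4, length 4.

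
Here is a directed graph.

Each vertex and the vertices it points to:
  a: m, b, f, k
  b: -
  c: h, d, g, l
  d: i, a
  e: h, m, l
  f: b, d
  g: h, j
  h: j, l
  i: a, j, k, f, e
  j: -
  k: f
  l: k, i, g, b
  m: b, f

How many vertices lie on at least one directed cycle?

A vertex is on a directed cycle iff it belongs to a strongly connected component of size ≥ 2 (or has a self-loop).
The vertices on cycles are {a, d, e, f, g, h, i, k, l, m} — 10 in total.

10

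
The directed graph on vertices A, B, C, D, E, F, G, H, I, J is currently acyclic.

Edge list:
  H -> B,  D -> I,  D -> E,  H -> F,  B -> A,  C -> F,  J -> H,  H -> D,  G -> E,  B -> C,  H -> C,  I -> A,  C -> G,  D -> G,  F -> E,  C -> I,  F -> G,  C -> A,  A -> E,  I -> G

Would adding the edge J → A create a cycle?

No

Adding J→A creates a cycle iff A can already reach J.
Explore from A: no path reaches J. The graph stays acyclic.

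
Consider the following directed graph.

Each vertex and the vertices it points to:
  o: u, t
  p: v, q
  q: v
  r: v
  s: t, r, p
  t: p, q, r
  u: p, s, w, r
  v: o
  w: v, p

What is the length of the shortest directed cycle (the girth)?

4

For each vertex v, BFS finds the shortest path from v back to v.
The shortest such closed walk is u → r → v → o → u, length 4.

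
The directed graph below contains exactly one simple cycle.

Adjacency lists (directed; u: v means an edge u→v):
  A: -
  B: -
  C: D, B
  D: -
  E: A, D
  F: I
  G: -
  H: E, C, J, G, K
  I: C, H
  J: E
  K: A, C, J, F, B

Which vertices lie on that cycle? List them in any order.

DFS with gray/black marking from H:
H gray
  E gray
    A gray
    A black
    D gray
    D black
  E black
  C gray
    C→D: D black — skip
    B gray
    B black
  C black
  J gray
    J→E: E black — skip
  J black
  G gray
  G black
  K gray
    K→A: A black — skip
    K→C: C black — skip
    K→J: J black — skip
    F gray
      I gray
        I→C: C black — skip
        I→H: H is gray → back edge
Back edge closes the cycle H → K → F → I → H; its vertices are {F, H, I, K}.

F, H, I, K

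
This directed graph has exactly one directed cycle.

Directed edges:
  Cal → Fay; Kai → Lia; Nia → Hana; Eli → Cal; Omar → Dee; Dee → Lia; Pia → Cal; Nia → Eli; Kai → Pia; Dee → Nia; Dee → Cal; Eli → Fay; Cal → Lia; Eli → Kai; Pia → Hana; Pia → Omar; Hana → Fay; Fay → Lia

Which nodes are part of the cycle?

Dee, Eli, Kai, Nia, Pia, Omar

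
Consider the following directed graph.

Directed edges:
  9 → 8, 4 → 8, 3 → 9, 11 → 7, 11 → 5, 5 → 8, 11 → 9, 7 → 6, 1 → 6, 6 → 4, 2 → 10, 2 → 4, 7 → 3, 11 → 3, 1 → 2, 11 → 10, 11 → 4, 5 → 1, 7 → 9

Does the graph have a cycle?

No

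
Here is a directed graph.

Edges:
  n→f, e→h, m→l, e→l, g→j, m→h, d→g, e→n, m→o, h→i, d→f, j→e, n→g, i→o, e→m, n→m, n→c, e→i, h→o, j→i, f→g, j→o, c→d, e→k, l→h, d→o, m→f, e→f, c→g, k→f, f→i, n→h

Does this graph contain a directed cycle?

DFS with white/gray/black marking, starting from e:
e gray
  k gray
    f gray
      i gray
        o gray
        o black
      i black
      g gray
        j gray
          j→i: i black — skip
          j→o: o black — skip
          j→e: e is gray → back edge
Back edge found, so a cycle exists: e → k → f → g → j → e.

Yes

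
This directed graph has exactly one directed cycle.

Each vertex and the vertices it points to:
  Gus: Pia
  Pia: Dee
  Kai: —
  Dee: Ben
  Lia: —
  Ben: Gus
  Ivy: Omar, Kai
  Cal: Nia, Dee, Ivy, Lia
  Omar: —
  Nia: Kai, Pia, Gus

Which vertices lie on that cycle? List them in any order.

Ben, Dee, Gus, Pia

DFS with gray/black marking from Dee:
Dee gray
  Ben gray
    Gus gray
      Pia gray
        Pia→Dee: Dee is gray → back edge
Back edge closes the cycle Dee → Ben → Gus → Pia → Dee; its vertices are {Ben, Dee, Gus, Pia}.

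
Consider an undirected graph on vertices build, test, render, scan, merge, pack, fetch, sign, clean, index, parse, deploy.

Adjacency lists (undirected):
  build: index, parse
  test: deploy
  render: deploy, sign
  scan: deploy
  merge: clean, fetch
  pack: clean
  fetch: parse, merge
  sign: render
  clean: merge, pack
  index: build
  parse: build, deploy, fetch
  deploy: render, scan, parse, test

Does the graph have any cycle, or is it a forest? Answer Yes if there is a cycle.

No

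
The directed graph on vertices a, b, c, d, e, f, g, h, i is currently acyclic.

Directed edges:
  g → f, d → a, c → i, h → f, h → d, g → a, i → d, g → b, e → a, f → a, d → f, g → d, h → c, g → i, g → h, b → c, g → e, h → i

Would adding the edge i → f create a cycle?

Adding i→f creates a cycle iff f can already reach i.
Explore from f: no path reaches i. The graph stays acyclic.

No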